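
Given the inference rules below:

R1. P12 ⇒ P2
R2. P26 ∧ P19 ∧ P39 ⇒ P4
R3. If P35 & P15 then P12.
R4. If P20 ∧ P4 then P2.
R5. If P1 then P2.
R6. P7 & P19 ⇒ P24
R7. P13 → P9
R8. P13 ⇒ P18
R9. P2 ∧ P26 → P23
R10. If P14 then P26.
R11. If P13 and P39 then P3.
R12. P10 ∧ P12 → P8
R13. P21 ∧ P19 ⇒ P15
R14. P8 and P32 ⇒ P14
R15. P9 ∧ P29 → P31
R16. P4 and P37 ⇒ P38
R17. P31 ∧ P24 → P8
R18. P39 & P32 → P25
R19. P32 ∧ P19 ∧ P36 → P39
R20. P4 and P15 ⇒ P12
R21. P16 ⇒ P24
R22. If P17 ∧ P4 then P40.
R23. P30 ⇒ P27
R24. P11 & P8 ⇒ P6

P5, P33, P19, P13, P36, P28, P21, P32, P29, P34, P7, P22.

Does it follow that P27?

Forward chaining from the given facts derives: P24, P9, P18, P15, P31, P8, P39, P3, P14, P25, P26, P4, P12, P2, P23.
The only rule concluding P27 is R23, which needs P30; that is never established.

No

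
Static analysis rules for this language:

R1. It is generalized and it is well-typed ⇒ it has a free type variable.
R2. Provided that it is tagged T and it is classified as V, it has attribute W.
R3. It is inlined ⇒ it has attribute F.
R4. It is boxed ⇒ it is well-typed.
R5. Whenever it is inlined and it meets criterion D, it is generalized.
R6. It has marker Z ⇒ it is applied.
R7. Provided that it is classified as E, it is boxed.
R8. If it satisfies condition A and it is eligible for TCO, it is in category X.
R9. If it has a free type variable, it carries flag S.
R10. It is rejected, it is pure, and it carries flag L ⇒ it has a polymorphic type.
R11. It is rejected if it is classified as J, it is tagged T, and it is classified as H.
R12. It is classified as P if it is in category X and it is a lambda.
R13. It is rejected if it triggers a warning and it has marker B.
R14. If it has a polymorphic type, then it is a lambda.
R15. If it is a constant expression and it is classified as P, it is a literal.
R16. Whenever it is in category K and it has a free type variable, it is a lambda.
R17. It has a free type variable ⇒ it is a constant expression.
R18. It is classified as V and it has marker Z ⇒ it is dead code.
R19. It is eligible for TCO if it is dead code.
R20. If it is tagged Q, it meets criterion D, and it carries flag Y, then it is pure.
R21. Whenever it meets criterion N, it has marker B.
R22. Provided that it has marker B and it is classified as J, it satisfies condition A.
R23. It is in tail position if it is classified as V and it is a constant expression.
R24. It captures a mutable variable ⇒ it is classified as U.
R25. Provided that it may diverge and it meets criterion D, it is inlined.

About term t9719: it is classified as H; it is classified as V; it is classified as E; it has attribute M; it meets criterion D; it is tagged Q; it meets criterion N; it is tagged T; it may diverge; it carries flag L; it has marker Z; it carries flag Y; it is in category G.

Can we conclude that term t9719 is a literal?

No

Forward chaining from the given facts derives: has attribute W, is applied, is boxed, is dead code, is eligible for TCO, is pure, has marker B, is inlined, has attribute F, is well-typed, is generalized, has a free type variable, carries flag S, is a constant expression, is in tail position.
The only rule concluding "it is a literal" is R15, which needs "it is classified as P"; that is never established.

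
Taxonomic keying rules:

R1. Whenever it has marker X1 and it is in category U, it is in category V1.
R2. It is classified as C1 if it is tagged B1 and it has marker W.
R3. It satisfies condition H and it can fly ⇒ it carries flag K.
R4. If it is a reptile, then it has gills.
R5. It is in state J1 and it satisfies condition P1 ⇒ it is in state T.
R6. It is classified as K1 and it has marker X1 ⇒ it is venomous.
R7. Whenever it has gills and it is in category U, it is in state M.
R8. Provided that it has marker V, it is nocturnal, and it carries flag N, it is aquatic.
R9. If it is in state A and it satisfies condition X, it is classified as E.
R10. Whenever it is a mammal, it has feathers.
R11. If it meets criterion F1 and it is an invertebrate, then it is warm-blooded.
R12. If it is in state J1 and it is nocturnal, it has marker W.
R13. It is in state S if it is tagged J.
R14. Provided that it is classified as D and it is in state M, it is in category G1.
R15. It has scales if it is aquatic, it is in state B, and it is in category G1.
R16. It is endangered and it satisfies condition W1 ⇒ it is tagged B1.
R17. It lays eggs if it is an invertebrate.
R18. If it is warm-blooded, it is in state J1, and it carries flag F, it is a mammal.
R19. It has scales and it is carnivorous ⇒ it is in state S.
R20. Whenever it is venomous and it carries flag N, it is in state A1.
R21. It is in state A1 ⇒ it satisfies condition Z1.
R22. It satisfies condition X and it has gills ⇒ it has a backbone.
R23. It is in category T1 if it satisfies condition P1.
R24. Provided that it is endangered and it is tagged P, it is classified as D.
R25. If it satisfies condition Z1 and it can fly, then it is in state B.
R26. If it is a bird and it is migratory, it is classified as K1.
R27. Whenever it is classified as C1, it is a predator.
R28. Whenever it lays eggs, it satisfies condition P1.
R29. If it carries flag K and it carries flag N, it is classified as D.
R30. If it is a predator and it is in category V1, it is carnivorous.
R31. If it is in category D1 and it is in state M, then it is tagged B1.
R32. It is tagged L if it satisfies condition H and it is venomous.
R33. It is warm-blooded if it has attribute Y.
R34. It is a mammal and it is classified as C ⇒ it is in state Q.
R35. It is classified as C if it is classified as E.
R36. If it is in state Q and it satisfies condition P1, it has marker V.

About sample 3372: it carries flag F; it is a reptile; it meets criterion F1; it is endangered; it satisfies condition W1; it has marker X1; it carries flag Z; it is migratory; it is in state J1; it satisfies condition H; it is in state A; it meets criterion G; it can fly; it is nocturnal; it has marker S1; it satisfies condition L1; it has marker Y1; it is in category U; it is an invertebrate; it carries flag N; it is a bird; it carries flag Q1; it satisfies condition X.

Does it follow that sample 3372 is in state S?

By R1 (it has marker X1, it is in category U): it is in category V1.
By R3 (it satisfies condition H, it can fly): it carries flag K.
By R4 (it is a reptile): it has gills.
By R7 (it has gills, it is in category U): it is in state M.
By R9 (it is in state A, it satisfies condition X): it is classified as E.
By R11 (it meets criterion F1, it is an invertebrate): it is warm-blooded.
By R12 (it is in state J1, it is nocturnal): it has marker W.
By R16 (it is endangered, it satisfies condition W1): it is tagged B1.
By R17 (it is an invertebrate): it lays eggs.
By R18 (it is warm-blooded, it is in state J1, it carries flag F): it is a mammal.
By R26 (it is a bird, it is migratory): it is classified as K1.
By R28 (it lays eggs): it satisfies condition P1.
By R29 (it carries flag K, it carries flag N): it is classified as D.
By R35 (it is classified as E): it is classified as C.
By R2 (it is tagged B1, it has marker W): it is classified as C1.
By R6 (it is classified as K1, it has marker X1): it is venomous.
By R14 (it is classified as D, it is in state M): it is in category G1.
By R20 (it is venomous, it carries flag N): it is in state A1.
By R21 (it is in state A1): it satisfies condition Z1.
By R25 (it satisfies condition Z1, it can fly): it is in state B.
By R27 (it is classified as C1): it is a predator.
By R30 (it is a predator, it is in category V1): it is carnivorous.
By R34 (it is a mammal, it is classified as C): it is in state Q.
By R36 (it is in state Q, it satisfies condition P1): it has marker V.
By R8 (it has marker V, it is nocturnal, it carries flag N): it is aquatic.
By R15 (it is aquatic, it is in state B, it is in category G1): it has scales.
By R19 (it has scales, it is carnivorous): it is in state S.

Yes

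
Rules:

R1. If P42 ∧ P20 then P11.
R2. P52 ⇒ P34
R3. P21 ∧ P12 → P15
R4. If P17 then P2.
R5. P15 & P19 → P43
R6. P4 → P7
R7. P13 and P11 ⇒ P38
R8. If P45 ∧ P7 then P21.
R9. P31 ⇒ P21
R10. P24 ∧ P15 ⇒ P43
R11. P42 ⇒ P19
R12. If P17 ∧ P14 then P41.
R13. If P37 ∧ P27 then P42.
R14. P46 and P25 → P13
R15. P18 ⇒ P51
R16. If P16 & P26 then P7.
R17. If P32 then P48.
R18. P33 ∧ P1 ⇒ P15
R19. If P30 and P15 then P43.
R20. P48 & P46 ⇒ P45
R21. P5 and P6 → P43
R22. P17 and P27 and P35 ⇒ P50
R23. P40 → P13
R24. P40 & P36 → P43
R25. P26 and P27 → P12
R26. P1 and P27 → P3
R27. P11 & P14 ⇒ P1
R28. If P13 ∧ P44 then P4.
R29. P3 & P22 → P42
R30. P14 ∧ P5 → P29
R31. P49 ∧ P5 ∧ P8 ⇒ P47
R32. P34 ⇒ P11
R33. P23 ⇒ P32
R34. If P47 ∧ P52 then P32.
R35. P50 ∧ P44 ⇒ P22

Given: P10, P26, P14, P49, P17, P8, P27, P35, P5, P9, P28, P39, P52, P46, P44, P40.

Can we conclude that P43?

P34  (by R2: P52)
P50  (by R22: P17, P27, P35)
P13  (by R23: P40)
P12  (by R25: P26, P27)
P4  (by R28: P13, P44)
P47  (by R31: P49, P5, P8)
P11  (by R32: P34)
P32  (by R34: P47, P52)
P22  (by R35: P50, P44)
P7  (by R6: P4)
P48  (by R17: P32)
P45  (by R20: P48, P46)
P1  (by R27: P11, P14)
P21  (by R8: P45, P7)
P3  (by R26: P1, P27)
P42  (by R29: P3, P22)
P15  (by R3: P21, P12)
P19  (by R11: P42)
P43  (by R5: P15, P19)

Yes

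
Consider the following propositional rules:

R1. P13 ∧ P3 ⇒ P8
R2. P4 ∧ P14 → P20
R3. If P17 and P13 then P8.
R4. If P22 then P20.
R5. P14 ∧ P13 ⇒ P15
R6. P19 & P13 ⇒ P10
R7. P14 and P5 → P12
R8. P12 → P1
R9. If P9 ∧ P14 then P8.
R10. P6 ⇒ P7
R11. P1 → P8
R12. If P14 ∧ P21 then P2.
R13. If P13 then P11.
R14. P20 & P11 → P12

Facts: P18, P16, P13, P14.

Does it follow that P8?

No

Forward chaining from the given facts derives: P15, P11.
Rules concluding P8: R1 needs P3; R3 needs P17; R9 needs P9; R11 needs P1 — none of these are established.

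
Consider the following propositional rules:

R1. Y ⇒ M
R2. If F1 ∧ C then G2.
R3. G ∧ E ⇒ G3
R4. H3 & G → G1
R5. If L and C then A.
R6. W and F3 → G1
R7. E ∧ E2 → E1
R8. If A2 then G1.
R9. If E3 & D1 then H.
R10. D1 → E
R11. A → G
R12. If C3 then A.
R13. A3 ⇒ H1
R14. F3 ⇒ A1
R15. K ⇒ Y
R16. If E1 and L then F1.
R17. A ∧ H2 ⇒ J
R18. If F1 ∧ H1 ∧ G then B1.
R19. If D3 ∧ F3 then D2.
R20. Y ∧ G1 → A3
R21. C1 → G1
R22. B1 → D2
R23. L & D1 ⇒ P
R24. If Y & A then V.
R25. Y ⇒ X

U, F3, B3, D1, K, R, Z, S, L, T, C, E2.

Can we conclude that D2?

Forward chaining from the given facts derives: A, E, G, A1, Y, P, V, X, M, G3, E1, F1, G2.
Rules concluding D2: R19 needs D3; R22 needs B1 — none of these are established.

No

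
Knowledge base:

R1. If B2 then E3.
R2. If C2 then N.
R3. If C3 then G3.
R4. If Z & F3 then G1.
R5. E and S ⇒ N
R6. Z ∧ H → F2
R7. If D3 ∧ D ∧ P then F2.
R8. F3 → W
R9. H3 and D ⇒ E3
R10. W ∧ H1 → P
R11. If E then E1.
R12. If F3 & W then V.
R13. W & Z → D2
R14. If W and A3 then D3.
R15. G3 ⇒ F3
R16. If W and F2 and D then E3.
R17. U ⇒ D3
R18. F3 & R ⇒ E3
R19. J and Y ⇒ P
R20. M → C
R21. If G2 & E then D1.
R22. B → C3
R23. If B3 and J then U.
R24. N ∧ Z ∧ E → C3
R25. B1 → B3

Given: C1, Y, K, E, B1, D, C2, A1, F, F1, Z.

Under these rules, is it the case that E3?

Forward chaining from the given facts derives: N, E1, C3, B3, G3, F3, G1, W, V, D2.
Rules concluding E3: R1 needs B2; R9 needs H3; R16 needs F2; R18 needs R — none of these are established.

No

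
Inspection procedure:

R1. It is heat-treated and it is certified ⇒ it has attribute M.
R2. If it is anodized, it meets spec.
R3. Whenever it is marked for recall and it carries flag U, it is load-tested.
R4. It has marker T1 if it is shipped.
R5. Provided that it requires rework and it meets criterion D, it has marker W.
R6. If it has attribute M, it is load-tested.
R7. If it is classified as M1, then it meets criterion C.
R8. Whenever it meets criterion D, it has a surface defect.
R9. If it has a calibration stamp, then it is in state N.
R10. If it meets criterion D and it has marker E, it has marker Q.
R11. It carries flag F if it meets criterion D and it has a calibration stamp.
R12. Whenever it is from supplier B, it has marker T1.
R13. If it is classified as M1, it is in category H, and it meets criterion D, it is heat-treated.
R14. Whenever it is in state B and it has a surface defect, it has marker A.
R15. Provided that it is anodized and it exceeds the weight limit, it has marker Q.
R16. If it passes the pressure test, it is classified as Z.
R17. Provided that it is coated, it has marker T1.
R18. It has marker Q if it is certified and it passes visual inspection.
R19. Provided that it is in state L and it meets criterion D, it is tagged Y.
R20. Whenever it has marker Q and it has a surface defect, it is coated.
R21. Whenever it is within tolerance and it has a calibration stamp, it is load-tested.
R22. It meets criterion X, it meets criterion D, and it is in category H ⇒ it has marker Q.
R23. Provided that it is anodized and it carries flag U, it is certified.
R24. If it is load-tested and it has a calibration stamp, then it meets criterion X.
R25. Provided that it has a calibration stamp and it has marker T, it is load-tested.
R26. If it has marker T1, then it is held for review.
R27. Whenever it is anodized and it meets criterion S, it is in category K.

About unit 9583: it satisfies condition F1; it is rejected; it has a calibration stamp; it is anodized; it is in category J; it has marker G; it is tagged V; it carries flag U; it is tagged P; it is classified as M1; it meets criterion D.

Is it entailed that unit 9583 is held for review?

Forward chaining from the given facts derives: meets spec, meets criterion C, has a surface defect, is in state N, carries flag F, is certified.
The only rule concluding "it is held for review" is R26, which needs "it has marker T1"; that is never established.

No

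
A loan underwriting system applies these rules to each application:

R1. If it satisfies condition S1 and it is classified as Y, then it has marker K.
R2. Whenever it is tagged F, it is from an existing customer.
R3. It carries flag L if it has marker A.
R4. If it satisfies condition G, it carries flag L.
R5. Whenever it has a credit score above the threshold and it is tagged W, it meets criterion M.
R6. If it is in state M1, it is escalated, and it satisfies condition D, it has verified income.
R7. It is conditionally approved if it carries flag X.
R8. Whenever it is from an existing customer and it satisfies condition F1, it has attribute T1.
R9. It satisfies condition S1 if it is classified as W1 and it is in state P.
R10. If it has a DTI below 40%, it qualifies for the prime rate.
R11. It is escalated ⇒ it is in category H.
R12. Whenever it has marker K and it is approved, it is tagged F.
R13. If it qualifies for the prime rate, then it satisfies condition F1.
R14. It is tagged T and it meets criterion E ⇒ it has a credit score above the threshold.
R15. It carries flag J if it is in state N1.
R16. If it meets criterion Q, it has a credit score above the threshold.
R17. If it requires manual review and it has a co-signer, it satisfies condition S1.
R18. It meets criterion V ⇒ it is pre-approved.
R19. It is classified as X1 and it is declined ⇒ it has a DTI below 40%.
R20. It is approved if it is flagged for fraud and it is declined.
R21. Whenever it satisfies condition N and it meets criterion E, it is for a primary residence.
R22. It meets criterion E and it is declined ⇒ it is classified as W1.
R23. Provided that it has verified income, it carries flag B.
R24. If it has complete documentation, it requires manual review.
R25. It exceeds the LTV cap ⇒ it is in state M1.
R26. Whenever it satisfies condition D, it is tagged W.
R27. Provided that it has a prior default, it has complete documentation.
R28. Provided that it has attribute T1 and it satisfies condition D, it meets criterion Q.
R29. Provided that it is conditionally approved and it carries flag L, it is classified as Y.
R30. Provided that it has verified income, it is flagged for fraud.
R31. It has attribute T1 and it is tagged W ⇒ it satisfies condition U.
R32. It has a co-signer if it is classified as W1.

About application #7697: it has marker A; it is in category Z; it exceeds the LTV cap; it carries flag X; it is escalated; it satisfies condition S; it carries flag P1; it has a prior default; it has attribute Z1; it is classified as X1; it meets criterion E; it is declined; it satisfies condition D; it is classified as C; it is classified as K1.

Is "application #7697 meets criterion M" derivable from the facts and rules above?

Yes

By R3 (it has marker A): it carries flag L.
By R7 (it carries flag X): it is conditionally approved.
By R19 (it is classified as X1, it is declined): it has a DTI below 40%.
By R22 (it meets criterion E, it is declined): it is classified as W1.
By R25 (it exceeds the LTV cap): it is in state M1.
By R26 (it satisfies condition D): it is tagged W.
By R27 (it has a prior default): it has complete documentation.
By R29 (it is conditionally approved, it carries flag L): it is classified as Y.
By R32 (it is classified as W1): it has a co-signer.
By R6 (it is in state M1, it is escalated, it satisfies condition D): it has verified income.
By R10 (it has a DTI below 40%): it qualifies for the prime rate.
By R13 (it qualifies for the prime rate): it satisfies condition F1.
By R24 (it has complete documentation): it requires manual review.
By R30 (it has verified income): it is flagged for fraud.
By R17 (it requires manual review, it has a co-signer): it satisfies condition S1.
By R20 (it is flagged for fraud, it is declined): it is approved.
By R1 (it satisfies condition S1, it is classified as Y): it has marker K.
By R12 (it has marker K, it is approved): it is tagged F.
By R2 (it is tagged F): it is from an existing customer.
By R8 (it is from an existing customer, it satisfies condition F1): it has attribute T1.
By R28 (it has attribute T1, it satisfies condition D): it meets criterion Q.
By R16 (it meets criterion Q): it has a credit score above the threshold.
By R5 (it has a credit score above the threshold, it is tagged W): it meets criterion M.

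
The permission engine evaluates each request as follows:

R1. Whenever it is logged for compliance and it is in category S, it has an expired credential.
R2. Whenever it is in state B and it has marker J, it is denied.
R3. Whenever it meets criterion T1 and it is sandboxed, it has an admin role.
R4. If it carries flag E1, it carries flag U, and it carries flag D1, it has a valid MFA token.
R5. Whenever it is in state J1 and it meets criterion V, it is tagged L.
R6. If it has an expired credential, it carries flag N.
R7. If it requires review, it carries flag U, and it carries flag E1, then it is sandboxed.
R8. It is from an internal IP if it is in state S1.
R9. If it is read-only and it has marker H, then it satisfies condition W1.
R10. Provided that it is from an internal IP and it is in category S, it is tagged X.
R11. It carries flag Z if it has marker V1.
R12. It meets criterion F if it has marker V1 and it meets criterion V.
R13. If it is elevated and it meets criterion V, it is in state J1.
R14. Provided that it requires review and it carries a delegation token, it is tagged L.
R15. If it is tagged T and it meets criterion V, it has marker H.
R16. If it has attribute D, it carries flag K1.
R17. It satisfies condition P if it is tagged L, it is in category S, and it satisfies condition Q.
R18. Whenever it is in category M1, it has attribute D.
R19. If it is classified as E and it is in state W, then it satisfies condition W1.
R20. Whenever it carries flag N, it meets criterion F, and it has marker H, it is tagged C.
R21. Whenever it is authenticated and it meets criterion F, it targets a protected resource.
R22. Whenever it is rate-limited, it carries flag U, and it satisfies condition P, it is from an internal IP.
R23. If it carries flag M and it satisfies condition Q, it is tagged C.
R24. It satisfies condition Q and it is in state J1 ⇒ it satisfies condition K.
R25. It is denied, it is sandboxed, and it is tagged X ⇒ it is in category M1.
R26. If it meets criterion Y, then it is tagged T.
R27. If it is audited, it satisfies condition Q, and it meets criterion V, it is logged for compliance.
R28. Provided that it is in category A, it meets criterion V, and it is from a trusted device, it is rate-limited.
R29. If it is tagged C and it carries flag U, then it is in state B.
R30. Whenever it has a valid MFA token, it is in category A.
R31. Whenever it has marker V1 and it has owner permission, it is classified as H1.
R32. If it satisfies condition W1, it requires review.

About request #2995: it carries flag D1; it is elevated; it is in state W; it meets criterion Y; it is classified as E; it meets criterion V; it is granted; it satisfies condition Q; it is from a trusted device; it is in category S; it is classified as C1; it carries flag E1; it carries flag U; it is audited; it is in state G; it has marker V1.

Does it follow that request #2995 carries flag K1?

Forward chaining from the given facts derives: has a valid MFA token, carries flag Z, meets criterion F, is in state J1, satisfies condition W1, satisfies condition K, is tagged T, is logged for compliance, is in category A, requires review, has an expired credential, is tagged L, carries flag N, is sandboxed, has marker H, satisfies condition P, is tagged C, is rate-limited, is in state B, is from an internal IP, is tagged X.
The only rule concluding "it carries flag K1" is R16, which needs "it has attribute D"; that is never established.

No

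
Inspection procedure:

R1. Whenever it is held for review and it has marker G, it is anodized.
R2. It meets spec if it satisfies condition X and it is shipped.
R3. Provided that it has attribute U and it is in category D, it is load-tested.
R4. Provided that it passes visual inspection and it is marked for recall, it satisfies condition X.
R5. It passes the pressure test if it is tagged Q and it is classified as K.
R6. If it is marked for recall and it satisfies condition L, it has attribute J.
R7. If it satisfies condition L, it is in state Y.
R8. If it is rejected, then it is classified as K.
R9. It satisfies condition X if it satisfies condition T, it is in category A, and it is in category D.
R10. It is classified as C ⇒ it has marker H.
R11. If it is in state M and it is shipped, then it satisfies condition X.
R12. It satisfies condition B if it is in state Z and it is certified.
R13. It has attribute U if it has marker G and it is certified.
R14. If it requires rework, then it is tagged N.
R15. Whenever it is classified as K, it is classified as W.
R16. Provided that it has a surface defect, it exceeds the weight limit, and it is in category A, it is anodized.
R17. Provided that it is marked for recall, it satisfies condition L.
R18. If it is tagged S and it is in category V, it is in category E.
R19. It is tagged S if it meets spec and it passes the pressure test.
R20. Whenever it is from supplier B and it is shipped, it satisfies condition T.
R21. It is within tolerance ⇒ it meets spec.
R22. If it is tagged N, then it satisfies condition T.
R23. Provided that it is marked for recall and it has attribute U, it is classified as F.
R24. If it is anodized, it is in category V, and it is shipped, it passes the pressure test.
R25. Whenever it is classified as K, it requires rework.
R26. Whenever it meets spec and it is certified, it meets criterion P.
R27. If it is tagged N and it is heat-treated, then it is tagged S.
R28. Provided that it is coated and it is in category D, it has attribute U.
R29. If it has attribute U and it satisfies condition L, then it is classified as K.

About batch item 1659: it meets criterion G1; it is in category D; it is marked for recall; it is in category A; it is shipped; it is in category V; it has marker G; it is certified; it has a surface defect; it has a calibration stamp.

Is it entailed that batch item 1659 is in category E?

Forward chaining from the given facts derives: has attribute U, satisfies condition L, is classified as F, is classified as K, is load-tested, has attribute J, is in state Y, is classified as W, requires rework, is tagged N, satisfies condition T, satisfies condition X, meets spec, meets criterion P.
The only rule concluding "it is in category E" is R18, which needs "it is tagged S"; that is never established.

No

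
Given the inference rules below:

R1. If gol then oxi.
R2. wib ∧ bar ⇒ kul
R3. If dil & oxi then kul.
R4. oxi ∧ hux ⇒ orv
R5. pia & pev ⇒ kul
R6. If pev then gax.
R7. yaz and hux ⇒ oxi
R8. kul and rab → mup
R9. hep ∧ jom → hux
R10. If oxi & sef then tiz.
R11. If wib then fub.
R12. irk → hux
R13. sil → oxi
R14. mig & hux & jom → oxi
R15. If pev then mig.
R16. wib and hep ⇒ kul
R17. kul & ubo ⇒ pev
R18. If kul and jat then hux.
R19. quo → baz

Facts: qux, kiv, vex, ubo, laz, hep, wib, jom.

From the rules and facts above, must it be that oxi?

hux  (by R9: hep, jom)
kul  (by R16: wib, hep)
pev  (by R17: kul, ubo)
mig  (by R15: pev)
oxi  (by R14: mig, hux, jom)

Yes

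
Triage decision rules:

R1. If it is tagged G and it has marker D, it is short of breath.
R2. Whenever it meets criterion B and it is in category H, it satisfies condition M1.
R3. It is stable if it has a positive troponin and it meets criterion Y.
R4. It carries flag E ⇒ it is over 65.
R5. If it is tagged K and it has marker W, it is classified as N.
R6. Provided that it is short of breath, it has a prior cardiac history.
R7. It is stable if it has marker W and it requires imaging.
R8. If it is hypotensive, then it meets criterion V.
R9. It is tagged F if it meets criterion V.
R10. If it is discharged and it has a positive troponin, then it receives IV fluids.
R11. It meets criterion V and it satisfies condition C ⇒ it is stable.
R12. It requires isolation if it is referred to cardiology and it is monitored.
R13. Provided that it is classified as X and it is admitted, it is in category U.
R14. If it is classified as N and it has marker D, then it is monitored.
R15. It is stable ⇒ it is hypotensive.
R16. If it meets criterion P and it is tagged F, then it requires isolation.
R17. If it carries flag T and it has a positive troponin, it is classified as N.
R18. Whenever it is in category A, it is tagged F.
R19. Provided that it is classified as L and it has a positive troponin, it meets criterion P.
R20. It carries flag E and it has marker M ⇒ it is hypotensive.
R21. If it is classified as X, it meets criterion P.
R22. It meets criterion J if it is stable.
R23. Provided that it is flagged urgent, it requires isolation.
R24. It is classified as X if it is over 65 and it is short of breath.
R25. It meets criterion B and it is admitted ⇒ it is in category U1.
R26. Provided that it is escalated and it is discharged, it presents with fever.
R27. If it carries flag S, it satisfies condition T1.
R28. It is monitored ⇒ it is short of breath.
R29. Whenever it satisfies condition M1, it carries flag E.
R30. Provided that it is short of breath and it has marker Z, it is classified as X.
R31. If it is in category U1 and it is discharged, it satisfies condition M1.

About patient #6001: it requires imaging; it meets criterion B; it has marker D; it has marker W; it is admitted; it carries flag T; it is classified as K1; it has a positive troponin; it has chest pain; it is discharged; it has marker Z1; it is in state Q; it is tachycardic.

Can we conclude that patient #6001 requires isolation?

Yes

By R7 (it has marker W, it requires imaging): it is stable.
By R15 (it is stable): it is hypotensive.
By R17 (it carries flag T, it has a positive troponin): it is classified as N.
By R25 (it meets criterion B, it is admitted): it is in category U1.
By R31 (it is in category U1, it is discharged): it satisfies condition M1.
By R8 (it is hypotensive): it meets criterion V.
By R9 (it meets criterion V): it is tagged F.
By R14 (it is classified as N, it has marker D): it is monitored.
By R28 (it is monitored): it is short of breath.
By R29 (it satisfies condition M1): it carries flag E.
By R4 (it carries flag E): it is over 65.
By R24 (it is over 65, it is short of breath): it is classified as X.
By R21 (it is classified as X): it meets criterion P.
By R16 (it meets criterion P, it is tagged F): it requires isolation.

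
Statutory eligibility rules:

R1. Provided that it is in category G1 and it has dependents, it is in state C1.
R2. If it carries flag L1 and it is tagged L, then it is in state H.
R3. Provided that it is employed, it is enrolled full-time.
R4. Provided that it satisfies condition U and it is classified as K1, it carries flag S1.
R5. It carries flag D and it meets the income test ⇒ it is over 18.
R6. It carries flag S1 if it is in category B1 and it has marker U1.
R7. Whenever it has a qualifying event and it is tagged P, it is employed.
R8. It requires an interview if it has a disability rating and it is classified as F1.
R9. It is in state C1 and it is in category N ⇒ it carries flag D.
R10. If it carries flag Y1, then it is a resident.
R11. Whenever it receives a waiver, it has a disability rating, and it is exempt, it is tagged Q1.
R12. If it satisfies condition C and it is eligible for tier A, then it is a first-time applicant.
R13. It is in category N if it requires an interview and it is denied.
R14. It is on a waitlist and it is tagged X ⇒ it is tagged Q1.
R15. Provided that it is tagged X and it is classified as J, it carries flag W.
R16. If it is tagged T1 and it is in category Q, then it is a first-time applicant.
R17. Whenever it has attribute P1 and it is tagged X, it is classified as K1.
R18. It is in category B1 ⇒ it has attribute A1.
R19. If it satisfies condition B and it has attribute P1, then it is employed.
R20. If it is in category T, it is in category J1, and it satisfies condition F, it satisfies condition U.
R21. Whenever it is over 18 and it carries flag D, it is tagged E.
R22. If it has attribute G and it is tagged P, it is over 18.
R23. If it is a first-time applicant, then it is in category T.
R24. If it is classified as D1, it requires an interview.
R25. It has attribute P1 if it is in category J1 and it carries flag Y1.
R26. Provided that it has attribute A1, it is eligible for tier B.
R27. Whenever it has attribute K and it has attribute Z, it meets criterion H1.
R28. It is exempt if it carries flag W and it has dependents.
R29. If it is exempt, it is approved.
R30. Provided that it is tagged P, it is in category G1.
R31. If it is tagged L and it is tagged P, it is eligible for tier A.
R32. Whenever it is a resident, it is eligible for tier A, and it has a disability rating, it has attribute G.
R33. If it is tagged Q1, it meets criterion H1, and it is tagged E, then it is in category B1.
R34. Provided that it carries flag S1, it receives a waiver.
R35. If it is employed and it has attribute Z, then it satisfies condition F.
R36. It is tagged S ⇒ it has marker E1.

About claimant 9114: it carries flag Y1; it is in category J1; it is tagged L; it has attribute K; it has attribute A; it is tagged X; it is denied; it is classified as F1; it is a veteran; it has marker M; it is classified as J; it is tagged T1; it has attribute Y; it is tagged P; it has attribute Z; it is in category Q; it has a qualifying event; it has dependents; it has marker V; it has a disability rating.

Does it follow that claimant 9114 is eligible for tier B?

Yes

By R7 (it has a qualifying event, it is tagged P): it is employed.
By R8 (it has a disability rating, it is classified as F1): it requires an interview.
By R10 (it carries flag Y1): it is a resident.
By R13 (it requires an interview, it is denied): it is in category N.
By R15 (it is tagged X, it is classified as J): it carries flag W.
By R16 (it is tagged T1, it is in category Q): it is a first-time applicant.
By R23 (it is a first-time applicant): it is in category T.
By R25 (it is in category J1, it carries flag Y1): it has attribute P1.
By R27 (it has attribute K, it has attribute Z): it meets criterion H1.
By R28 (it carries flag W, it has dependents): it is exempt.
By R30 (it is tagged P): it is in category G1.
By R31 (it is tagged L, it is tagged P): it is eligible for tier A.
By R32 (it is a resident, it is eligible for tier A, it has a disability rating): it has attribute G.
By R35 (it is employed, it has attribute Z): it satisfies condition F.
By R1 (it is in category G1, it has dependents): it is in state C1.
By R9 (it is in state C1, it is in category N): it carries flag D.
By R17 (it has attribute P1, it is tagged X): it is classified as K1.
By R20 (it is in category T, it is in category J1, it satisfies condition F): it satisfies condition U.
By R22 (it has attribute G, it is tagged P): it is over 18.
By R4 (it satisfies condition U, it is classified as K1): it carries flag S1.
By R21 (it is over 18, it carries flag D): it is tagged E.
By R34 (it carries flag S1): it receives a waiver.
By R11 (it receives a waiver, it has a disability rating, it is exempt): it is tagged Q1.
By R33 (it is tagged Q1, it meets criterion H1, it is tagged E): it is in category B1.
By R18 (it is in category B1): it has attribute A1.
By R26 (it has attribute A1): it is eligible for tier B.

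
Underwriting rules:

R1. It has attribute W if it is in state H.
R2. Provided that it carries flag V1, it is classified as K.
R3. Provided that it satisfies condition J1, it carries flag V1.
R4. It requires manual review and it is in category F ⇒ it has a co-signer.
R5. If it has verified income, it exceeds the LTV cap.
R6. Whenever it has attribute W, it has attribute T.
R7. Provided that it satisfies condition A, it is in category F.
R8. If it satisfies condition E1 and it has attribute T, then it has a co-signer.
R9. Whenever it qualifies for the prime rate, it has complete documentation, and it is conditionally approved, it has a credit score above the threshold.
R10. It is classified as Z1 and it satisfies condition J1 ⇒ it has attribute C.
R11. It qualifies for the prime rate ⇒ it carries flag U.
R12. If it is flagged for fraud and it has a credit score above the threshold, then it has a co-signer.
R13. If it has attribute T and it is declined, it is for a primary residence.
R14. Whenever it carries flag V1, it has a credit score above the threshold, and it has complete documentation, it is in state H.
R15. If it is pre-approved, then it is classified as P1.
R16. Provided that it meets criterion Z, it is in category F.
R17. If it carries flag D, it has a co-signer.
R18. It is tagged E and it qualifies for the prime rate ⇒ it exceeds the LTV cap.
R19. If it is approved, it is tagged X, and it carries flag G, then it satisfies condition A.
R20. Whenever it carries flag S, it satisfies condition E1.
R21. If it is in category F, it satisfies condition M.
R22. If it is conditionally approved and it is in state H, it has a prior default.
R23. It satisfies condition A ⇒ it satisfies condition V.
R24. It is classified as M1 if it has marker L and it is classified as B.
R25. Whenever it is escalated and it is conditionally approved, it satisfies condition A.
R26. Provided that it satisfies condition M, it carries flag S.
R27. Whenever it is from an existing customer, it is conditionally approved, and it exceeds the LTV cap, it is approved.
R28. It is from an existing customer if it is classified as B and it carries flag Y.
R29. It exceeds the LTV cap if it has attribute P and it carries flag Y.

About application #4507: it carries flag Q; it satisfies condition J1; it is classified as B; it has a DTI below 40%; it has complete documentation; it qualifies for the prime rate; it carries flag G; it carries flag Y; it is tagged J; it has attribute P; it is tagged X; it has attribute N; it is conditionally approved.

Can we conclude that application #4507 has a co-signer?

Yes

By R3 (it satisfies condition J1): it carries flag V1.
By R9 (it qualifies for the prime rate, it has complete documentation, it is conditionally approved): it has a credit score above the threshold.
By R14 (it carries flag V1, it has a credit score above the threshold, it has complete documentation): it is in state H.
By R28 (it is classified as B, it carries flag Y): it is from an existing customer.
By R29 (it has attribute P, it carries flag Y): it exceeds the LTV cap.
By R1 (it is in state H): it has attribute W.
By R6 (it has attribute W): it has attribute T.
By R27 (it is from an existing customer, it is conditionally approved, it exceeds the LTV cap): it is approved.
By R19 (it is approved, it is tagged X, it carries flag G): it satisfies condition A.
By R7 (it satisfies condition A): it is in category F.
By R21 (it is in category F): it satisfies condition M.
By R26 (it satisfies condition M): it carries flag S.
By R20 (it carries flag S): it satisfies condition E1.
By R8 (it satisfies condition E1, it has attribute T): it has a co-signer.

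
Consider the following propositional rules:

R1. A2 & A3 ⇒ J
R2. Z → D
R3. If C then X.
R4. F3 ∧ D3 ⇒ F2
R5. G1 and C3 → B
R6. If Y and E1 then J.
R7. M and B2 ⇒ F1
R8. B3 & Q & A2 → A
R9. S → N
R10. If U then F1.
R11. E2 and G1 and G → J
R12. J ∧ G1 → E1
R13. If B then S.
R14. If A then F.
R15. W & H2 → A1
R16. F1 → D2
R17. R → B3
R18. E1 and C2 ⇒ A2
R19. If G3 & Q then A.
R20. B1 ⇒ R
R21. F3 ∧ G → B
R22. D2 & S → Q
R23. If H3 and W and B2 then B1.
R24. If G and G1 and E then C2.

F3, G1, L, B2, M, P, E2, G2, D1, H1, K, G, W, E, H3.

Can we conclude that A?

F1  (by R7: M, B2)
J  (by R11: E2, G1, G)
E1  (by R12: J, G1)
D2  (by R16: F1)
B  (by R21: F3, G)
B1  (by R23: H3, W, B2)
C2  (by R24: G, G1, E)
S  (by R13: B)
A2  (by R18: E1, C2)
R  (by R20: B1)
Q  (by R22: D2, S)
B3  (by R17: R)
A  (by R8: B3, Q, A2)

Yes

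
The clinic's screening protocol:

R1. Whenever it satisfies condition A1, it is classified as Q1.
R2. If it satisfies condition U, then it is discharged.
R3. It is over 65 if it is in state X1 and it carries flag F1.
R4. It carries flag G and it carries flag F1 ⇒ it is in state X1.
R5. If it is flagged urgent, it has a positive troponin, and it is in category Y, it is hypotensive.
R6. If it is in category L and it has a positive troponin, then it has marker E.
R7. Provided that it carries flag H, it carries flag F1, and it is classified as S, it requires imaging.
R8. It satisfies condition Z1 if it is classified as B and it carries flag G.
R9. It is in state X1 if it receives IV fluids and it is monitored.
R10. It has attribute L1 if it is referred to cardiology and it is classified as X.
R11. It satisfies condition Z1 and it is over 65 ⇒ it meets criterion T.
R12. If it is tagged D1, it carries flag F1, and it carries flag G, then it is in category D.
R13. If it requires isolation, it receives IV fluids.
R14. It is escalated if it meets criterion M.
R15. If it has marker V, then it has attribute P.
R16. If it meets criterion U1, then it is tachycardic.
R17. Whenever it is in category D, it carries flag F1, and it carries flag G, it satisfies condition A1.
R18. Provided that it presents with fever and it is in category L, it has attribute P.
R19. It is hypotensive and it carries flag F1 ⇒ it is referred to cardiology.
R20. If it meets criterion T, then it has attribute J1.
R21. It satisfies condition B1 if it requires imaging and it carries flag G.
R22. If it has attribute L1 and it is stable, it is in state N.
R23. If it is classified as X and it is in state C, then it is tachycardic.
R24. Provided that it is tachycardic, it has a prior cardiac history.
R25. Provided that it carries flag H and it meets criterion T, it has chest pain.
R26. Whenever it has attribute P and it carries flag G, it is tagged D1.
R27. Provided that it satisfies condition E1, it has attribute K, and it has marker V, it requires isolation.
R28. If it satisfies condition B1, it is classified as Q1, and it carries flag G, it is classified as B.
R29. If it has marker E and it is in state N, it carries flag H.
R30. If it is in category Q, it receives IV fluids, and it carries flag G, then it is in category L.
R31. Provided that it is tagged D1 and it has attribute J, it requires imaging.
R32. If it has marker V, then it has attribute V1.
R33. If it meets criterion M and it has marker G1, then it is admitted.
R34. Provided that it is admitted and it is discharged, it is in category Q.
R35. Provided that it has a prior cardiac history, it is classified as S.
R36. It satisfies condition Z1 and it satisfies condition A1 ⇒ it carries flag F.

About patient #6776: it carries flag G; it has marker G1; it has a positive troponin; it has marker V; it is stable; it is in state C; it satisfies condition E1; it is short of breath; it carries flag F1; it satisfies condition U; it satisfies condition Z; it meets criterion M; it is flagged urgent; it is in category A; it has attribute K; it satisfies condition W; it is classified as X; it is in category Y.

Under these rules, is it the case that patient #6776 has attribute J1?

Yes

By R2 (it satisfies condition U): it is discharged.
By R4 (it carries flag G, it carries flag F1): it is in state X1.
By R5 (it is flagged urgent, it has a positive troponin, it is in category Y): it is hypotensive.
By R15 (it has marker V): it has attribute P.
By R19 (it is hypotensive, it carries flag F1): it is referred to cardiology.
By R23 (it is classified as X, it is in state C): it is tachycardic.
By R24 (it is tachycardic): it has a prior cardiac history.
By R26 (it has attribute P, it carries flag G): it is tagged D1.
By R27 (it satisfies condition E1, it has attribute K, it has marker V): it requires isolation.
By R33 (it meets criterion M, it has marker G1): it is admitted.
By R34 (it is admitted, it is discharged): it is in category Q.
By R35 (it has a prior cardiac history): it is classified as S.
By R3 (it is in state X1, it carries flag F1): it is over 65.
By R10 (it is referred to cardiology, it is classified as X): it has attribute L1.
By R12 (it is tagged D1, it carries flag F1, it carries flag G): it is in category D.
By R13 (it requires isolation): it receives IV fluids.
By R17 (it is in category D, it carries flag F1, it carries flag G): it satisfies condition A1.
By R22 (it has attribute L1, it is stable): it is in state N.
By R30 (it is in category Q, it receives IV fluids, it carries flag G): it is in category L.
By R1 (it satisfies condition A1): it is classified as Q1.
By R6 (it is in category L, it has a positive troponin): it has marker E.
By R29 (it has marker E, it is in state N): it carries flag H.
By R7 (it carries flag H, it carries flag F1, it is classified as S): it requires imaging.
By R21 (it requires imaging, it carries flag G): it satisfies condition B1.
By R28 (it satisfies condition B1, it is classified as Q1, it carries flag G): it is classified as B.
By R8 (it is classified as B, it carries flag G): it satisfies condition Z1.
By R11 (it satisfies condition Z1, it is over 65): it meets criterion T.
By R20 (it meets criterion T): it has attribute J1.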